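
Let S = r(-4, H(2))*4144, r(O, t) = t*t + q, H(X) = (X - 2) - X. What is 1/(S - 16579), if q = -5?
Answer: -1/20723 ≈ -4.8256e-5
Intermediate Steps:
H(X) = -2 (H(X) = (-2 + X) - X = -2)
r(O, t) = -5 + t**2 (r(O, t) = t*t - 5 = t**2 - 5 = -5 + t**2)
S = -4144 (S = (-5 + (-2)**2)*4144 = (-5 + 4)*4144 = -1*4144 = -4144)
1/(S - 16579) = 1/(-4144 - 16579) = 1/(-20723) = -1/20723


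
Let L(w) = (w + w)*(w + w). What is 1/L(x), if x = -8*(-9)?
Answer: 1/20736 ≈ 4.8225e-5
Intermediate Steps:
x = 72
L(w) = 4*w**2 (L(w) = (2*w)*(2*w) = 4*w**2)
1/L(x) = 1/(4*72**2) = 1/(4*5184) = 1/20736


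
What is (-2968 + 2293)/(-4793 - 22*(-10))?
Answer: 675/4573 ≈ 0.14761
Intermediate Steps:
(-2968 + 2293)/(-4793 - 22*(-10)) = -675/(-4793 + 220) = -675/(-4573) = -675*(-1/4573) = 675/4573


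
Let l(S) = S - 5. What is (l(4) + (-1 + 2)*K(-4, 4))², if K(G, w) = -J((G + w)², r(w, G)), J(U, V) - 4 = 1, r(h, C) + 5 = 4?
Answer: 36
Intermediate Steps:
r(h, C) = -1 (r(h, C) = -5 + 4 = -1)
J(U, V) = 5 (J(U, V) = 4 + 1 = 5)
l(S) = -5 + S
K(G, w) = -5 (K(G, w) = -1*5 = -5)
(l(4) + (-1 + 2)*K(-4, 4))² = ((-5 + 4) + (-1 + 2)*(-5))² = (-1 + 1*(-5))² = (-1 - 5)² = (-6)² = 36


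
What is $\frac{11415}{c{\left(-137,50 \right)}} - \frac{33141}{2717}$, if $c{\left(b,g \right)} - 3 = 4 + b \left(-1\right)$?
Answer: $\frac{8747417}{130416} \approx 67.073$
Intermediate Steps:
$c{\left(b,g \right)} = 7 - b$ ($c{\left(b,g \right)} = 3 + \left(4 + b \left(-1\right)\right) = 3 - \left(-4 + b\right) = 7 - b$)
$\frac{11415}{c{\left(-137,50 \right)}} - \frac{33141}{2717} = \frac{11415}{7 - -137} - \frac{33141}{2717} = \frac{11415}{7 + 137} - \frac{33141}{2717} = \frac{11415}{144} - \frac{33141}{2717} = 11415 \cdot \frac{1}{144} - \frac{33141}{2717} = \frac{3805}{48} - \frac{33141}{2717} = \frac{8747417}{130416}$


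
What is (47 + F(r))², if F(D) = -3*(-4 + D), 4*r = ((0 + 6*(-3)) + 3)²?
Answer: 192721/16 ≈ 12045.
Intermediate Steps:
r = 225/4 (r = ((0 + 6*(-3)) + 3)²/4 = ((0 - 18) + 3)²/4 = (-18 + 3)²/4 = (¼)*(-15)² = (¼)*225 = 225/4 ≈ 56.250)
F(D) = 12 - 3*D
(47 + F(r))² = (47 + (12 - 3*225/4))² = (47 + (12 - 675/4))² = (47 - 627/4)² = (-439/4)² = 192721/16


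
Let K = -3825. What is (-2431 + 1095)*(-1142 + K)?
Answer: 6635912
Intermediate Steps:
(-2431 + 1095)*(-1142 + K) = (-2431 + 1095)*(-1142 - 3825) = -1336*(-4967) = 6635912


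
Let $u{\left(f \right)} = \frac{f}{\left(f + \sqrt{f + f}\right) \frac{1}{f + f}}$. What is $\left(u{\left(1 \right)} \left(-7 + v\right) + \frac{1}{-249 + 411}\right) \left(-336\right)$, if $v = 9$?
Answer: $\frac{36232}{27} - 1344 \sqrt{2} \approx -558.78$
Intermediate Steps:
$u{\left(f \right)} = \frac{2 f^{2}}{f + \sqrt{2} \sqrt{f}}$ ($u{\left(f \right)} = \frac{f}{\left(f + \sqrt{2 f}\right) \frac{1}{2 f}} = \frac{f}{\left(f + \sqrt{2} \sqrt{f}\right) \frac{1}{2 f}} = \frac{f}{\frac{1}{2} \frac{1}{f} \left(f + \sqrt{2} \sqrt{f}\right)} = f \frac{2 f}{f + \sqrt{2} \sqrt{f}} = \frac{2 f^{2}}{f + \sqrt{2} \sqrt{f}}$)
$\left(u{\left(1 \right)} \left(-7 + v\right) + \frac{1}{-249 + 411}\right) \left(-336\right) = \left(\frac{2 \cdot 1^{2}}{1 + \sqrt{2} \sqrt{1}} \left(-7 + 9\right) + \frac{1}{-249 + 411}\right) \left(-336\right) = \left(2 \cdot 1 \frac{1}{1 + \sqrt{2} \cdot 1} \cdot 2 + \frac{1}{162}\right) \left(-336\right) = \left(2 \cdot 1 \frac{1}{1 + \sqrt{2}} \cdot 2 + \frac{1}{162}\right) \left(-336\right) = \left(\frac{2}{1 + \sqrt{2}} \cdot 2 + \frac{1}{162}\right) \left(-336\right) = \left(\frac{4}{1 + \sqrt{2}} + \frac{1}{162}\right) \left(-336\right) = \left(\frac{1}{162} + \frac{4}{1 + \sqrt{2}}\right) \left(-336\right) = - \frac{56}{27} - \frac{1344}{1 + \sqrt{2}}$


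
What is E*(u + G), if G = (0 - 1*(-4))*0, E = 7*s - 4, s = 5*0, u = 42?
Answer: -168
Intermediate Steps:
s = 0
E = -4 (E = 7*0 - 4 = 0 - 4 = -4)
G = 0 (G = (0 + 4)*0 = 4*0 = 0)
E*(u + G) = -4*(42 + 0) = -4*42 = -168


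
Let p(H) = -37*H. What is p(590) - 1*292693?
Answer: -314523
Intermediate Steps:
p(590) - 1*292693 = -37*590 - 1*292693 = -21830 - 292693 = -314523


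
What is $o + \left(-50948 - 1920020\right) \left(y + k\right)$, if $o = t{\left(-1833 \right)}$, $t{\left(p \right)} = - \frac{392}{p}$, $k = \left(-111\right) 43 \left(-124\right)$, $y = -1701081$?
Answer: $\frac{4007405165111168}{1833} \approx 2.1863 \cdot 10^{12}$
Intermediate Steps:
$k = 591852$ ($k = \left(-4773\right) \left(-124\right) = 591852$)
$o = \frac{392}{1833}$ ($o = - \frac{392}{-1833} = \left(-392\right) \left(- \frac{1}{1833}\right) = \frac{392}{1833} \approx 0.21386$)
$o + \left(-50948 - 1920020\right) \left(y + k\right) = \frac{392}{1833} + \left(-50948 - 1920020\right) \left(-1701081 + 591852\right) = \frac{392}{1833} - -2186254863672 = \frac{392}{1833} + 2186254863672 = \frac{4007405165111168}{1833}$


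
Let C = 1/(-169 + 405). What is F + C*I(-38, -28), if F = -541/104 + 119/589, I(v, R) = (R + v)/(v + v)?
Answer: -2257101/451763 ≈ -4.9962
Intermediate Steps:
I(v, R) = (R + v)/(2*v) (I(v, R) = (R + v)/((2*v)) = (R + v)*(1/(2*v)) = (R + v)/(2*v))
C = 1/236 ≈ 0.0042373
F = -306273/61256 (F = -541*1/104 + 119*(1/589) = -541/104 + 119/589 = -306273/61256 ≈ -4.9999)
F + C*I(-38, -28) = -306273/61256 + ((½)*(-28 - 38)/(-38))/236 = -306273/61256 + ((½)*(-1/38)*(-66))/236 = -306273/61256 + (1/236)*(33/38) = -306273/61256 + 33/8968 = -2257101/451763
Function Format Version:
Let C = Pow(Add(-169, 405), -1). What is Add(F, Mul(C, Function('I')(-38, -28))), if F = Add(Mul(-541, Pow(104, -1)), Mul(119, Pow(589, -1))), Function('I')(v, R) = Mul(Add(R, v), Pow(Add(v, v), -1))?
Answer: Rational(-2257101, 451763) ≈ -4.9962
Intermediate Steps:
Function('I')(v, R) = Mul(Rational(1, 2), Pow(v, -1), Add(R, v)) (Function('I')(v, R) = Mul(Add(R, v), Pow(Mul(2, v), -1)) = Mul(Add(R, v), Mul(Rational(1, 2), Pow(v, -1))) = Mul(Rational(1, 2), Pow(v, -1), Add(R, v)))
C = Rational(1, 236) (C = Pow(236, -1) = Rational(1, 236) ≈ 0.0042373)
F = Rational(-306273, 61256) (F = Add(Mul(-541, Rational(1, 104)), Mul(119, Rational(1, 589))) = Add(Rational(-541, 104), Rational(119, 589)) = Rational(-306273, 61256) ≈ -4.9999)
Add(F, Mul(C, Function('I')(-38, -28))) = Add(Rational(-306273, 61256), Mul(Rational(1, 236), Mul(Rational(1, 2), Pow(-38, -1), Add(-28, -38)))) = Add(Rational(-306273, 61256), Mul(Rational(1, 236), Mul(Rational(1, 2), Rational(-1, 38), -66))) = Add(Rational(-306273, 61256), Mul(Rational(1, 236), Rational(33, 38))) = Add(Rational(-306273, 61256), Rational(33, 8968)) = Rational(-2257101, 451763)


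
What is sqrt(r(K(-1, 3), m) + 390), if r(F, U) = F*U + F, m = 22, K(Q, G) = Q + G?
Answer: 2*sqrt(109) ≈ 20.881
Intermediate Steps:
K(Q, G) = G + Q
r(F, U) = F + F*U
sqrt(r(K(-1, 3), m) + 390) = sqrt((3 - 1)*(1 + 22) + 390) = sqrt(2*23 + 390) = sqrt(46 + 390) = sqrt(436) = 2*sqrt(109)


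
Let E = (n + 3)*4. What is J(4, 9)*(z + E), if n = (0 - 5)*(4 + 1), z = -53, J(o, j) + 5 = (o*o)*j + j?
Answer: -20868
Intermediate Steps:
J(o, j) = -5 + j + j*o² (J(o, j) = -5 + ((o*o)*j + j) = -5 + (o²*j + j) = -5 + (j*o² + j) = -5 + (j + j*o²) = -5 + j + j*o²)
n = -25 (n = -5*5 = -25)
E = -88 (E = (-25 + 3)*4 = -22*4 = -88)
J(4, 9)*(z + E) = (-5 + 9 + 9*4²)*(-53 - 88) = (-5 + 9 + 9*16)*(-141) = (-5 + 9 + 144)*(-141) = 148*(-141) = -20868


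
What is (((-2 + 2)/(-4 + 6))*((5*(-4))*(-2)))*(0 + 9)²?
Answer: 0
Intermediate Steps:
(((-2 + 2)/(-4 + 6))*((5*(-4))*(-2)))*(0 + 9)² = ((0/2)*(-20*(-2)))*9² = ((0*(½))*40)*81 = (0*40)*81 = 0*81 = 0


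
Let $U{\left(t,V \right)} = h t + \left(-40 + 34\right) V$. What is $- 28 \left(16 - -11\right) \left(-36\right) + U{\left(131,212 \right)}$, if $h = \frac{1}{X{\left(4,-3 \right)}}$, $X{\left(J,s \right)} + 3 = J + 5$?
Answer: $\frac{155795}{6} \approx 25966.0$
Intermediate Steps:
$X{\left(J,s \right)} = 2 + J$ ($X{\left(J,s \right)} = -3 + \left(J + 5\right) = -3 + \left(5 + J\right) = 2 + J$)
$h = \frac{1}{6}$ ($h = \frac{1}{2 + 4} = \frac{1}{6} \approx 0.16667$)
$U{\left(t,V \right)} = - 6 V + \frac{t}{6}$ ($U{\left(t,V \right)} = \frac{t}{6} + \left(-40 + 34\right) V = \frac{t}{6} - 6 V = - 6 V + \frac{t}{6}$)
$- 28 \left(16 - -11\right) \left(-36\right) + U{\left(131,212 \right)} = - 28 \left(16 - -11\right) \left(-36\right) + \left(\left(-6\right) 212 + \frac{1}{6} \cdot 131\right) = - 28 \left(16 + 11\right) \left(-36\right) + \left(-1272 + \frac{131}{6}\right) = \left(-28\right) 27 \left(-36\right) - \frac{7501}{6} = \left(-756\right) \left(-36\right) - \frac{7501}{6} = 27216 - \frac{7501}{6} = \frac{155795}{6}$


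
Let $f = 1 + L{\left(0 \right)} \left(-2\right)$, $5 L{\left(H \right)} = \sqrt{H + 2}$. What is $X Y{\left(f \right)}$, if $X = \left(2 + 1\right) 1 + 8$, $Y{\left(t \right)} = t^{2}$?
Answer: $\frac{363}{25} - \frac{44 \sqrt{2}}{5} \approx 2.0749$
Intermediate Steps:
$L{\left(H \right)} = \frac{\sqrt{2 + H}}{5}$ ($L{\left(H \right)} = \frac{\sqrt{H + 2}}{5} = \frac{\sqrt{2 + H}}{5}$)
$f = 1 - \frac{2 \sqrt{2}}{5}$ ($f = 1 + \frac{\sqrt{2 + 0}}{5} \left(-2\right) = 1 + \frac{\sqrt{2}}{5} \left(-2\right) = 1 - \frac{2 \sqrt{2}}{5} \approx 0.43431$)
$X = 11$ ($X = 3 \cdot 1 + 8 = 3 + 8 = 11$)
$X Y{\left(f \right)} = 11 \left(1 - \frac{2 \sqrt{2}}{5}\right)^{2}$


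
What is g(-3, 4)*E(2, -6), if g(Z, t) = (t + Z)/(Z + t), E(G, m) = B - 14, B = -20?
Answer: -34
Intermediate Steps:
E(G, m) = -34 (E(G, m) = -20 - 14 = -34)
g(Z, t) = 1 (g(Z, t) = (Z + t)/(Z + t) = 1)
g(-3, 4)*E(2, -6) = 1*(-34) = -34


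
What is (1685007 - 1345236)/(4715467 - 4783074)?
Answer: -339771/67607 ≈ -5.0257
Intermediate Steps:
(1685007 - 1345236)/(4715467 - 4783074) = 339771/(-67607) = 339771*(-1/67607) = -339771/67607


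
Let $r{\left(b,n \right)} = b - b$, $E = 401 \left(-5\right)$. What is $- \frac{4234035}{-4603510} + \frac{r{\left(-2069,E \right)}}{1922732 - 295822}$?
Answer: $\frac{846807}{920702} \approx 0.91974$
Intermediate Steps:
$E = -2005$
$r{\left(b,n \right)} = 0$
$- \frac{4234035}{-4603510} + \frac{r{\left(-2069,E \right)}}{1922732 - 295822} = - \frac{4234035}{-4603510} + \frac{0}{1922732 - 295822} = \left(-4234035\right) \left(- \frac{1}{4603510}\right) + \frac{0}{1626910} = \frac{846807}{920702} + 0 \cdot \frac{1}{1626910} = \frac{846807}{920702} + 0 = \frac{846807}{920702}$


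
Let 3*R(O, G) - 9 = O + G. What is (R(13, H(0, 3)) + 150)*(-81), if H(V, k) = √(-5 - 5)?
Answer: -12744 - 27*I*√10 ≈ -12744.0 - 85.381*I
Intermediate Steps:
H(V, k) = I*√10 (H(V, k) = √(-10) = I*√10)
R(O, G) = 3 + G/3 + O/3 (R(O, G) = 3 + (O + G)/3 = 3 + (G + O)/3 = 3 + (G/3 + O/3) = 3 + G/3 + O/3)
(R(13, H(0, 3)) + 150)*(-81) = ((3 + (I*√10)/3 + (⅓)*13) + 150)*(-81) = ((3 + I*√10/3 + 13/3) + 150)*(-81) = ((22/3 + I*√10/3) + 150)*(-81) = (472/3 + I*√10/3)*(-81) = -12744 - 27*I*√10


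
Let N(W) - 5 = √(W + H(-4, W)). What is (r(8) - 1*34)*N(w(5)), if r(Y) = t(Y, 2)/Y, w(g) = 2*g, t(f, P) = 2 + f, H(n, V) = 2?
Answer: -655/4 - 131*√3/2 ≈ -277.20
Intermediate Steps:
N(W) = 5 + √(2 + W) (N(W) = 5 + √(W + 2) = 5 + √(2 + W))
r(Y) = (2 + Y)/Y
(r(8) - 1*34)*N(w(5)) = ((2 + 8)/8 - 1*34)*(5 + √(2 + 2*5)) = ((⅛)*10 - 34)*(5 + √(2 + 10)) = (5/4 - 34)*(5 + √12) = -131*(5 + 2*√3)/4 = -655/4 - 131*√3/2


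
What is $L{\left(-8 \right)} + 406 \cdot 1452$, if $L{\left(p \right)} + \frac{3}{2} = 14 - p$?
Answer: $\frac{1179065}{2} \approx 5.8953 \cdot 10^{5}$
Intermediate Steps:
$L{\left(p \right)} = \frac{25}{2} - p$ ($L{\left(p \right)} = - \frac{3}{2} - \left(-14 + p\right) = \frac{25}{2} - p$)
$L{\left(-8 \right)} + 406 \cdot 1452 = \left(\frac{25}{2} - -8\right) + 406 \cdot 1452 = \left(\frac{25}{2} + 8\right) + 589512 = \frac{41}{2} + 589512 = \frac{1179065}{2}$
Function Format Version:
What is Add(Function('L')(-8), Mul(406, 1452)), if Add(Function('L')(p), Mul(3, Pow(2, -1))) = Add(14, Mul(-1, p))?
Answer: Rational(1179065, 2) ≈ 5.8953e+5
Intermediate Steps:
Function('L')(p) = Add(Rational(25, 2), Mul(-1, p)) (Function('L')(p) = Add(Rational(-3, 2), Add(14, Mul(-1, p))) = Add(Rational(25, 2), Mul(-1, p)))
Add(Function('L')(-8), Mul(406, 1452)) = Add(Add(Rational(25, 2), Mul(-1, -8)), Mul(406, 1452)) = Add(Add(Rational(25, 2), 8), 589512) = Add(Rational(41, 2), 589512) = Rational(1179065, 2)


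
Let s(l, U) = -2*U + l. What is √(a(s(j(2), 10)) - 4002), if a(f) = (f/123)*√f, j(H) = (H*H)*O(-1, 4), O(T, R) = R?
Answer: √(-60546258 - 984*I)/123 ≈ 0.00051406 - 63.261*I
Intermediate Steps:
j(H) = 4*H² (j(H) = (H*H)*4 = H²*4 = 4*H²)
s(l, U) = l - 2*U
a(f) = f^(3/2)/123 (a(f) = (f*(1/123))*√f = (f/123)*√f = f^(3/2)/123)
√(a(s(j(2), 10)) - 4002) = √((4*2² - 2*10)^(3/2)/123 - 4002) = √((4*4 - 20)^(3/2)/123 - 4002) = √((16 - 20)^(3/2)/123 - 4002) = √((-4)^(3/2)/123 - 4002) = √((-8*I)/123 - 4002) = √(-8*I/123 - 4002) = √(-4002 - 8*I/123)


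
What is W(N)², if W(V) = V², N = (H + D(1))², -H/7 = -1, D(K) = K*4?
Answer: 214358881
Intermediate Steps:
D(K) = 4*K
H = 7 (H = -7*(-1) = 7)
N = 121 (N = (7 + 4*1)² = (7 + 4)² = 11² = 121)
W(N)² = (121²)² = 14641² = 214358881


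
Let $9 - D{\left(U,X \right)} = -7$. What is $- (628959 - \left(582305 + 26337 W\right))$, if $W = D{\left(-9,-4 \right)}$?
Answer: $374738$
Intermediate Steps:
$D{\left(U,X \right)} = 16$ ($D{\left(U,X \right)} = 9 - -7 = 9 + 7 = 16$)
$W = 16$
$- (628959 - \left(582305 + 26337 W\right)) = - (628959 - 1003697) = \left(-1\right) \left(-374738\right) = 374738$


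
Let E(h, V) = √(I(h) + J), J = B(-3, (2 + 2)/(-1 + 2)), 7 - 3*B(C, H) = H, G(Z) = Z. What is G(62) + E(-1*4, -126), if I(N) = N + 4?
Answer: 63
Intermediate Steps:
B(C, H) = 7/3 - H/3
I(N) = 4 + N
J = 1 (J = 7/3 - (2 + 2)/(3*(-1 + 2)) = 7/3 - 4/(3*1) = 7/3 - 4/3 = 1)
E(h, V) = √(5 + h) (E(h, V) = √((4 + h) + 1) = √(5 + h))
G(62) + E(-1*4, -126) = 62 + √(5 - 1*4) = 62 + √(5 - 4) = 62 + √1 = 62 + 1 = 63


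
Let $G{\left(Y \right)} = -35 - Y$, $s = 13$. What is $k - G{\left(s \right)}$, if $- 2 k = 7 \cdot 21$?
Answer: $- \frac{51}{2} \approx -25.5$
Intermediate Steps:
$k = - \frac{147}{2}$ ($k = - \frac{7 \cdot 21}{2} = \left(- \frac{1}{2}\right) 147 = - \frac{147}{2} \approx -73.5$)
$k - G{\left(s \right)} = - \frac{147}{2} - \left(-35 - 13\right) = - \frac{147}{2} - -48 = - \frac{147}{2} + 48 = - \frac{51}{2}$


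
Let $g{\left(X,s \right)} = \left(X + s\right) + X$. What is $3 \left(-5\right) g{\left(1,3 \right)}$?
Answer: $-75$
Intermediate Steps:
$g{\left(X,s \right)} = s + 2 X$
$3 \left(-5\right) g{\left(1,3 \right)} = 3 \left(-5\right) \left(3 + 2 \cdot 1\right) = - 15 \left(3 + 2\right) = \left(-15\right) 5 = -75$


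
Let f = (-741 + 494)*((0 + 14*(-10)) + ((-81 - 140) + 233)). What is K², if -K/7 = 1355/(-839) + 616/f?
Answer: 1371405982185001/10994052169984 ≈ 124.74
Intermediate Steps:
f = 31616 (f = -247*((0 - 140) + (-221 + 233)) = -247*(-140 + 12) = -247*(-128) = 31616)
K = 37032499/3315728 (K = -7*(1355/(-839) + 616/31616) = -7*(1355*(-1/839) + 616*(1/31616)) = -7*(-1355/839 + 77/3952) = -7*(-5290357/3315728) = 37032499/3315728 ≈ 11.169)
K² = (37032499/3315728)² = 1371405982185001/10994052169984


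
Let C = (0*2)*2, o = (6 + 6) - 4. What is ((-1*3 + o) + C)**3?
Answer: 125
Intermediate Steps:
o = 8 (o = 12 - 4 = 8)
C = 0 (C = 0*2 = 0)
((-1*3 + o) + C)**3 = ((-1*3 + 8) + 0)**3 = ((-3 + 8) + 0)**3 = (5 + 0)**3 = 5**3 = 125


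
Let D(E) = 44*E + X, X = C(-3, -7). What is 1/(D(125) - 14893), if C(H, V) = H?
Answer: -1/9396 ≈ -0.00010643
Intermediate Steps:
X = -3
D(E) = -3 + 44*E (D(E) = 44*E - 3 = -3 + 44*E)
1/(D(125) - 14893) = 1/((-3 + 44*125) - 14893) = 1/((-3 + 5500) - 14893) = 1/(5497 - 14893) = 1/(-9396) = -1/9396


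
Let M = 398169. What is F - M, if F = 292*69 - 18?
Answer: -378039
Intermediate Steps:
F = 20130 (F = 20148 - 18 = 20130)
F - M = 20130 - 1*398169 = 20130 - 398169 = -378039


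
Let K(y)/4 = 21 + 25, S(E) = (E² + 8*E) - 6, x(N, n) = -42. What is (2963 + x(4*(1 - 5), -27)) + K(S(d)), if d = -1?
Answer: 3105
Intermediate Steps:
S(E) = -6 + E² + 8*E
K(y) = 184 (K(y) = 4*(21 + 25) = 4*46 = 184)
(2963 + x(4*(1 - 5), -27)) + K(S(d)) = (2963 - 42) + 184 = 2921 + 184 = 3105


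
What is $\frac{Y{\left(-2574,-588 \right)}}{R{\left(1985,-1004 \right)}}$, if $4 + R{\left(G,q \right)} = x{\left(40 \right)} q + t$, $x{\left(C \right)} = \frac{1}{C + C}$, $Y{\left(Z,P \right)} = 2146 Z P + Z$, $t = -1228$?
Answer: $- \frac{21653294520}{8297} \approx -2.6098 \cdot 10^{6}$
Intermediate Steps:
$Y{\left(Z,P \right)} = Z + 2146 P Z$ ($Y{\left(Z,P \right)} = 2146 P Z + Z = Z + 2146 P Z$)
$x{\left(C \right)} = \frac{1}{2 C}$
$R{\left(G,q \right)} = -1232 + \frac{q}{80}$ ($R{\left(G,q \right)} = -4 + \left(\frac{1}{2 \cdot 40} q - 1228\right) = -4 + \left(\frac{1}{2} \cdot \frac{1}{40} q - 1228\right) = -4 + \left(\frac{q}{80} - 1228\right) = -4 + \left(-1228 + \frac{q}{80}\right) = -1232 + \frac{q}{80}$)
$\frac{Y{\left(-2574,-588 \right)}}{R{\left(1985,-1004 \right)}} = \frac{\left(-2574\right) \left(1 + 2146 \left(-588\right)\right)}{-1232 + \frac{1}{80} \left(-1004\right)} = \frac{\left(-2574\right) \left(1 - 1261848\right)}{-1232 - \frac{251}{20}} = \frac{\left(-2574\right) \left(-1261847\right)}{- \frac{24891}{20}} = 3247994178 \left(- \frac{20}{24891}\right) = - \frac{21653294520}{8297}$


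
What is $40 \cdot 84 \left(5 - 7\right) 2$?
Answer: $-13440$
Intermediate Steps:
$40 \cdot 84 \left(5 - 7\right) 2 = 3360 \left(5 - 7\right) 2 = 3360 \left(\left(-2\right) 2\right) = 3360 \left(-4\right) = -13440$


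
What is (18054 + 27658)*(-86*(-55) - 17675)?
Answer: -591741840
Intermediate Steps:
(18054 + 27658)*(-86*(-55) - 17675) = 45712*(4730 - 17675) = 45712*(-12945) = -591741840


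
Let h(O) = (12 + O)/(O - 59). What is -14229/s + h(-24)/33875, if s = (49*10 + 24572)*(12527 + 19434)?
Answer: -326822937/24216453022750 ≈ -1.3496e-5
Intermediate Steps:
h(O) = (12 + O)/(-59 + O)
s = 801006582 (s = (490 + 24572)*31961 = 25062*31961 = 801006582)
-14229/s + h(-24)/33875 = -14229/801006582 + ((12 - 24)/(-59 - 24))/33875 = -14229*1/801006582 + (-12/(-83))*(1/33875) = -153/8612974 - 1/83*(-12)*(1/33875) = -153/8612974 + (12/83)*(1/33875) = -153/8612974 + 12/2811625 = -326822937/24216453022750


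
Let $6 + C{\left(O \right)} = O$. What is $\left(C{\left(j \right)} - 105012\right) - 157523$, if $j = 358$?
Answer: $-262183$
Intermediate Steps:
$C{\left(O \right)} = -6 + O$
$\left(C{\left(j \right)} - 105012\right) - 157523 = \left(\left(-6 + 358\right) - 105012\right) - 157523 = \left(352 - 105012\right) - 157523 = -104660 - 157523 = -262183$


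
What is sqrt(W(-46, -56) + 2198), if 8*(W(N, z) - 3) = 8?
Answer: sqrt(2202) ≈ 46.925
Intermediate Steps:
W(N, z) = 4 (W(N, z) = 3 + (1/8)*8 = 3 + 1 = 4)
sqrt(W(-46, -56) + 2198) = sqrt(4 + 2198) = sqrt(2202)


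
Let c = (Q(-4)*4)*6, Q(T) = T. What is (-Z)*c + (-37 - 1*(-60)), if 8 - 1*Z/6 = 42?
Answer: -19561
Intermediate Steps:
Z = -204 (Z = 48 - 6*42 = 48 - 252 = -204)
c = -96 (c = -4*4*6 = -16*6 = -96)
(-Z)*c + (-37 - 1*(-60)) = -1*(-204)*(-96) + (-37 - 1*(-60)) = 204*(-96) + (-37 + 60) = -19584 + 23 = -19561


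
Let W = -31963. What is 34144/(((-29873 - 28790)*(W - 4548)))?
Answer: 3104/194713163 ≈ 1.5941e-5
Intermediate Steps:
34144/(((-29873 - 28790)*(W - 4548))) = 34144/(((-29873 - 28790)*(-31963 - 4548))) = 34144/((-58663*(-36511))) = 34144/2141844793 = 34144*(1/2141844793) = 3104/194713163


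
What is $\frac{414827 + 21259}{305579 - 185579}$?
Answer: $\frac{72681}{20000} \approx 3.634$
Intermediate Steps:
$\frac{414827 + 21259}{305579 - 185579} = \frac{436086}{305579 - 185579} = \frac{436086}{120000} = 436086 \cdot \frac{1}{120000} = \frac{72681}{20000}$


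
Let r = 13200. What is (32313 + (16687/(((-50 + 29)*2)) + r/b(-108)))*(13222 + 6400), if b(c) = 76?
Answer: 251233426331/399 ≈ 6.2966e+8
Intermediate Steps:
(32313 + (16687/(((-50 + 29)*2)) + r/b(-108)))*(13222 + 6400) = (32313 + (16687/(((-50 + 29)*2)) + 13200/76))*(13222 + 6400) = (32313 + (16687/((-21*2)) + 13200*(1/76)))*19622 = (32313 + (16687/(-42) + 3300/19))*19622 = (32313 + (16687*(-1/42) + 3300/19))*19622 = (32313 + (-16687/42 + 3300/19))*19622 = (32313 - 178453/798)*19622 = (25607321/798)*19622 = 251233426331/399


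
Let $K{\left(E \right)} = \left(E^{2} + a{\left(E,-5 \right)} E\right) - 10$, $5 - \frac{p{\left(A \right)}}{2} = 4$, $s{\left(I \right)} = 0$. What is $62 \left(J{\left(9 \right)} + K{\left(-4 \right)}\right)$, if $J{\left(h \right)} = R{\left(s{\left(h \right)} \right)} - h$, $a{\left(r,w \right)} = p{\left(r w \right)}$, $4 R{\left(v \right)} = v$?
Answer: $-682$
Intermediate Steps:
$p{\left(A \right)} = 2$ ($p{\left(A \right)} = 10 - 8 = 2$)
$R{\left(v \right)} = \frac{v}{4}$
$a{\left(r,w \right)} = 2$
$J{\left(h \right)} = - h$ ($J{\left(h \right)} = \frac{1}{4} \cdot 0 - h = 0 - h = - h$)
$K{\left(E \right)} = -10 + E^{2} + 2 E$ ($K{\left(E \right)} = \left(E^{2} + 2 E\right) - 10 = -10 + E^{2} + 2 E$)
$62 \left(J{\left(9 \right)} + K{\left(-4 \right)}\right) = 62 \left(\left(-1\right) 9 + \left(-10 + \left(-4\right)^{2} + 2 \left(-4\right)\right)\right) = 62 \left(-9 - 2\right) = 62 \left(-11\right) = -682$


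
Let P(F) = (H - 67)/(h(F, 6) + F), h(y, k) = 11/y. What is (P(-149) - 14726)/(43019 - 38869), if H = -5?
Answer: -4542822/1280275 ≈ -3.5483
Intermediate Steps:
P(F) = -72/(F + 11/F) (P(F) = (-5 - 67)/(11/F + F) = -72/(F + 11/F))
(P(-149) - 14726)/(43019 - 38869) = (-72*(-149)/(11 + (-149)**2) - 14726)/(43019 - 38869) = (-72*(-149)/(11 + 22201) - 14726)/4150 = (-72*(-149)/22212 - 14726)*(1/4150) = (-72*(-149)*1/22212 - 14726)*(1/4150) = (298/617 - 14726)*(1/4150) = -9085644/617*1/4150 = -4542822/1280275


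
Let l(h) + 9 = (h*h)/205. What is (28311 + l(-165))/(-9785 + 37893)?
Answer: 1165827/1152428 ≈ 1.0116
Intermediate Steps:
l(h) = -9 + h²/205 (l(h) = -9 + (h*h)/205 = -9 + h²*(1/205) = -9 + h²/205)
(28311 + l(-165))/(-9785 + 37893) = (28311 + (-9 + (1/205)*(-165)²))/(-9785 + 37893) = (28311 + (-9 + (1/205)*27225))/28108 = (28311 + (-9 + 5445/41))*(1/28108) = (28311 + 5076/41)*(1/28108) = (1165827/41)*(1/28108) = 1165827/1152428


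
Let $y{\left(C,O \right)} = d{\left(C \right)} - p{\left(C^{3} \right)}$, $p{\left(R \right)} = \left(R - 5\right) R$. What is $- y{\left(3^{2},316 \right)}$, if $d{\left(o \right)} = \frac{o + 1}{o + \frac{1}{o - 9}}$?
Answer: $527796$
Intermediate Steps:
$p{\left(R \right)} = R \left(-5 + R\right)$ ($p{\left(R \right)} = \left(-5 + R\right) R = R \left(-5 + R\right)$)
$d{\left(o \right)} = \frac{1 + o}{o + \frac{1}{-9 + o}}$
$y{\left(C,O \right)} = \frac{-9 + C^{2} - 8 C}{1 + C^{2} - 9 C} - C^{3} \left(-5 + C^{3}\right)$
$- y{\left(3^{2},316 \right)} = - \frac{-9 + \left(3^{2}\right)^{2} - 8 \cdot 3^{2} - \left(3^{2}\right)^{3} \left(-5 + \left(3^{2}\right)^{3}\right) \left(1 + \left(3^{2}\right)^{2} - 9 \cdot 3^{2}\right)}{1 + \left(3^{2}\right)^{2} - 9 \cdot 3^{2}} = - \frac{-9 + 9^{2} - 72 - 9^{3} \left(-5 + 9^{3}\right) \left(1 + 9^{2} - 81\right)}{1 + 9^{2} - 81} = - \frac{-9 + 81 - 72 - 729 \left(-5 + 729\right) \left(1 + 81 - 81\right)}{1 + 81 - 81} = - \frac{-9 + 81 - 72 - 729 \cdot 724 \cdot 1}{1} = - 1 \left(-9 + 81 - 72 - 527796\right) = - 1 \left(-527796\right) = \left(-1\right) \left(-527796\right) = 527796$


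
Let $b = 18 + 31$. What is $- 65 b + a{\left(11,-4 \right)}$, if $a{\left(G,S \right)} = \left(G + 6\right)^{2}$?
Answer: $-2896$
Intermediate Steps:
$a{\left(G,S \right)} = \left(6 + G\right)^{2}$
$b = 49$
$- 65 b + a{\left(11,-4 \right)} = \left(-65\right) 49 + \left(6 + 11\right)^{2} = -3185 + 17^{2} = -3185 + 289 = -2896$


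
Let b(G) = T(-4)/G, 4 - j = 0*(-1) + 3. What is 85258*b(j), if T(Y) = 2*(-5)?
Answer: -852580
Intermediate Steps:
T(Y) = -10
j = 1 (j = 4 - (0*(-1) + 3) = 4 - (0 + 3) = 4 - 1*3 = 4 - 3 = 1)
b(G) = -10/G
85258*b(j) = 85258*(-10/1) = 85258*(-10*1) = 85258*(-10) = -852580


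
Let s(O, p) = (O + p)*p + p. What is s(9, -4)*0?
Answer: 0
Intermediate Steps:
s(O, p) = p + p*(O + p) (s(O, p) = p*(O + p) + p = p + p*(O + p))
s(9, -4)*0 = -4*(1 + 9 - 4)*0 = -4*6*0 = -24*0 = 0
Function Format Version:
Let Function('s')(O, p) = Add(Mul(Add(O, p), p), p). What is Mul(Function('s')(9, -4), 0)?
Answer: 0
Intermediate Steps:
Function('s')(O, p) = Add(p, Mul(p, Add(O, p))) (Function('s')(O, p) = Add(Mul(p, Add(O, p)), p) = Add(p, Mul(p, Add(O, p))))
Mul(Function('s')(9, -4), 0) = Mul(Mul(-4, Add(1, 9, -4)), 0) = Mul(Mul(-4, 6), 0) = Mul(-24, 0) = 0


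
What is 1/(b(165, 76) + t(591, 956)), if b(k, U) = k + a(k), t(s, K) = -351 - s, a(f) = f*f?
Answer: 1/26448 ≈ 3.7810e-5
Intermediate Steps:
a(f) = f²
b(k, U) = k + k²
1/(b(165, 76) + t(591, 956)) = 1/(165*(1 + 165) + (-351 - 1*591)) = 1/(165*166 + (-351 - 591)) = 1/(27390 - 942) = 1/26448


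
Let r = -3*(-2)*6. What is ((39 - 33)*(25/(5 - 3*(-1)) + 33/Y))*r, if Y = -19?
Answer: 5697/19 ≈ 299.84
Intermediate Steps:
r = 36 (r = 6*6 = 36)
((39 - 33)*(25/(5 - 3*(-1)) + 33/Y))*r = ((39 - 33)*(25/(5 - 3*(-1)) + 33/(-19)))*36 = (6*(25/(5 + 3) + 33*(-1/19)))*36 = (6*(25/8 - 33/19))*36 = (6*(211/152))*36 = (633/76)*36 = 5697/19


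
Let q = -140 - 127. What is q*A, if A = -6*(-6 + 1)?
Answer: -8010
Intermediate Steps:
A = 30 (A = -6*(-5) = 30)
q = -267
q*A = -267*30 = -8010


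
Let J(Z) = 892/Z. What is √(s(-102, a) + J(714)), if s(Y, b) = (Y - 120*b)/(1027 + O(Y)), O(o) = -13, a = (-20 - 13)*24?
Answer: √2043534045/4641 ≈ 9.7405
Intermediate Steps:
a = -792 (a = -33*24 = -792)
s(Y, b) = -20*b/169 + Y/1014 (s(Y, b) = (Y - 120*b)/(1027 - 13) = (Y - 120*b)/1014 = (Y - 120*b)*(1/1014) = -20*b/169 + Y/1014)
√(s(-102, a) + J(714)) = √((-20/169*(-792) + (1/1014)*(-102)) + 892/714) = √((15840/169 - 17/169) + 892*(1/714)) = √(15823/169 + 446/357) = √(5724185/60333) = √2043534045/4641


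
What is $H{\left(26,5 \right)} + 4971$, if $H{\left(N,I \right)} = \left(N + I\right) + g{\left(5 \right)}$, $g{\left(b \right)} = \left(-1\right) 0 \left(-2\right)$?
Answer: $5002$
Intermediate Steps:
$g{\left(b \right)} = 0$ ($g{\left(b \right)} = 0 \left(-2\right) = 0$)
$H{\left(N,I \right)} = I + N$ ($H{\left(N,I \right)} = \left(N + I\right) + 0 = \left(I + N\right) + 0 = I + N$)
$H{\left(26,5 \right)} + 4971 = \left(5 + 26\right) + 4971 = 31 + 4971 = 5002$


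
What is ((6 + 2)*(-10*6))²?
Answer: 230400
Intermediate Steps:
((6 + 2)*(-10*6))² = (8*(-60))² = (-480)² = 230400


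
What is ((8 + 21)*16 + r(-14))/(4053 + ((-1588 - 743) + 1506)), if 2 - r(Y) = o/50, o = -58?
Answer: 3893/26900 ≈ 0.14472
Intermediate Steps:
r(Y) = 79/25 (r(Y) = 2 - (-58)/50 = 2 - 1*(-29/25) = 2 + 29/25 = 79/25)
((8 + 21)*16 + r(-14))/(4053 + ((-1588 - 743) + 1506)) = ((8 + 21)*16 + 79/25)/(4053 + ((-1588 - 743) + 1506)) = (29*16 + 79/25)/(4053 + (-2331 + 1506)) = (464 + 79/25)/(4053 - 825) = (11679/25)/3228 = (11679/25)*(1/3228) = 3893/26900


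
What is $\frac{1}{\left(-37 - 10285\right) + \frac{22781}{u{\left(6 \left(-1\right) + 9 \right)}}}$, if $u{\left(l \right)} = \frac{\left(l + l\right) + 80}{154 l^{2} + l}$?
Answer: $\frac{86}{30755117} \approx 2.7963 \cdot 10^{-6}$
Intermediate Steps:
$u{\left(l \right)} = \frac{80 + 2 l}{l + 154 l^{2}}$ ($u{\left(l \right)} = \frac{2 l + 80}{l + 154 l^{2}} = \frac{80 + 2 l}{l + 154 l^{2}}$)
$\frac{1}{\left(-37 - 10285\right) + \frac{22781}{u{\left(6 \left(-1\right) + 9 \right)}}} = \frac{1}{\left(-37 - 10285\right) + \frac{22781}{2 \frac{1}{6 \left(-1\right) + 9} \frac{1}{1 + 154 \left(6 \left(-1\right) + 9\right)} \left(40 + \left(6 \left(-1\right) + 9\right)\right)}} = \frac{1}{\left(-37 - 10285\right) + \frac{22781}{2 \frac{1}{-6 + 9} \frac{1}{1 + 154 \left(-6 + 9\right)} \left(40 + \left(-6 + 9\right)\right)}} = \frac{1}{-10322 + \frac{22781}{2 \cdot \frac{1}{3} \frac{1}{1 + 154 \cdot 3} \left(40 + 3\right)}} = \frac{1}{-10322 + \frac{22781}{2 \cdot \frac{1}{3} \frac{1}{1 + 462} \cdot 43}} = \frac{1}{-10322 + \frac{22781}{2 \cdot \frac{1}{3} \cdot \frac{1}{463} \cdot 43}} = \frac{1}{-10322 + \frac{22781}{\frac{86}{1389}}} = \frac{1}{-10322 + 22781 \cdot \frac{1389}{86}} = \frac{1}{-10322 + \frac{31642809}{86}} = \frac{1}{\frac{30755117}{86}} = \frac{86}{30755117}$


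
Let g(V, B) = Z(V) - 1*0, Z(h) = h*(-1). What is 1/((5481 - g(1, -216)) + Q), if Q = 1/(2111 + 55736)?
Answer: 57847/317117255 ≈ 0.00018242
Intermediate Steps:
Z(h) = -h
g(V, B) = -V (g(V, B) = -V - 1*0 = -V + 0 = -V)
Q = 1/57847 ≈ 1.7287e-5
1/((5481 - g(1, -216)) + Q) = 1/((5481 - (-1)) + 1/57847) = 1/((5481 - 1*(-1)) + 1/57847) = 1/((5481 + 1) + 1/57847) = 1/(5482 + 1/57847) = 1/(317117255/57847) = 57847/317117255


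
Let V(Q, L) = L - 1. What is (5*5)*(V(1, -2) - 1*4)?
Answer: -175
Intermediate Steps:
V(Q, L) = -1 + L
(5*5)*(V(1, -2) - 1*4) = (5*5)*((-1 - 2) - 1*4) = 25*(-3 - 4) = 25*(-7) = -175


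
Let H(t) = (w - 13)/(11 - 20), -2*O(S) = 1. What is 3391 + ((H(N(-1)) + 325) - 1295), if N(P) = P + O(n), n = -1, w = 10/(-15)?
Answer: 65408/27 ≈ 2422.5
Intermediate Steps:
w = -⅔ (w = 10*(-1/15) = -⅔ ≈ -0.66667)
O(S) = -½ (O(S) = -½*1 = -½)
N(P) = -½ + P (N(P) = P - ½ = -½ + P)
H(t) = 41/27 (H(t) = (-⅔ - 13)/(11 - 20) = -41/3/(-9) = -41/3*(-⅑) = 41/27)
3391 + ((H(N(-1)) + 325) - 1295) = 3391 + ((41/27 + 325) - 1295) = 3391 + (8816/27 - 1295) = 3391 - 26149/27 = 65408/27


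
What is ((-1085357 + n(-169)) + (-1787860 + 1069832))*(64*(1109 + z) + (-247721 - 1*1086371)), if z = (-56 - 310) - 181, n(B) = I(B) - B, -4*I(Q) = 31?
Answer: 2340808027245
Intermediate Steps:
I(Q) = -31/4 (I(Q) = -¼*31 = -31/4)
n(B) = -31/4 - B
z = -547 (z = -366 - 181 = -547)
((-1085357 + n(-169)) + (-1787860 + 1069832))*(64*(1109 + z) + (-247721 - 1*1086371)) = ((-1085357 + (-31/4 - 1*(-169))) + (-1787860 + 1069832))*(64*(1109 - 547) + (-247721 - 1*1086371)) = ((-1085357 + (-31/4 + 169)) - 718028)*(64*562 + (-247721 - 1086371)) = ((-1085357 + 645/4) - 718028)*(35968 - 1334092) = (-4340783/4 - 718028)*(-1298124) = -7212895/4*(-1298124) = 2340808027245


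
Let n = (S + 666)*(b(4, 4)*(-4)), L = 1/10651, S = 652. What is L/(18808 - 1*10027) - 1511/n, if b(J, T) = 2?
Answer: 141318447785/986142688464 ≈ 0.14330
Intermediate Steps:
L = 1/10651 ≈ 9.3888e-5
n = -10544 (n = (652 + 666)*(2*(-4)) = 1318*(-8) = -10544)
L/(18808 - 1*10027) - 1511/n = 1/(10651*(18808 - 1*10027)) - 1511/(-10544) = 1/(10651*(18808 - 10027)) - 1511*(-1/10544) = (1/10651)/8781 + 1511/10544 = (1/10651)*(1/8781) + 1511/10544 = 1/93526431 + 1511/10544 = 141318447785/986142688464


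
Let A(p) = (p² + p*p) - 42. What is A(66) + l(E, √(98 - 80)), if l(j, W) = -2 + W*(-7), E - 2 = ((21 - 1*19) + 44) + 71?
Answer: 8668 - 21*√2 ≈ 8638.3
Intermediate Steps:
A(p) = -42 + 2*p² (A(p) = (p² + p²) - 42 = 2*p² - 42 = -42 + 2*p²)
E = 119 (E = 2 + (((21 - 1*19) + 44) + 71) = 2 + (((21 - 19) + 44) + 71) = 2 + ((2 + 44) + 71) = 2 + (46 + 71) = 2 + 117 = 119)
l(j, W) = -2 - 7*W
A(66) + l(E, √(98 - 80)) = (-42 + 2*66²) + (-2 - 7*√(98 - 80)) = (-42 + 2*4356) + (-2 - 21*√2) = (-42 + 8712) + (-2 - 21*√2) = 8670 + (-2 - 21*√2) = 8668 - 21*√2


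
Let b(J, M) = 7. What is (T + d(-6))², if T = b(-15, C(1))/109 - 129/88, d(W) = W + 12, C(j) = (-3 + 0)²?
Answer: 1945427449/92006464 ≈ 21.144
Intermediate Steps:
C(j) = 9 (C(j) = (-3)² = 9)
d(W) = 12 + W
T = -13445/9592 (T = 7/109 - 129/88 = -13445/9592 ≈ -1.4017)
(T + d(-6))² = (-13445/9592 + (12 - 6))² = (-13445/9592 + 6)² = (44107/9592)² = 1945427449/92006464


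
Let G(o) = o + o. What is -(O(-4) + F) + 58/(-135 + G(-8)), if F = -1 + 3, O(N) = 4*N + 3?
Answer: 1603/151 ≈ 10.616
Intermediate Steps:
G(o) = 2*o
O(N) = 3 + 4*N
F = 2
-(O(-4) + F) + 58/(-135 + G(-8)) = -((3 + 4*(-4)) + 2) + 58/(-135 + 2*(-8)) = -((3 - 16) + 2) + 58/(-135 - 16) = -(-13 + 2) + 58/(-151) = -1*(-11) + 58*(-1/151) = 11 - 58/151 = 1603/151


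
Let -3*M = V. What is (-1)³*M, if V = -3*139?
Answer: -139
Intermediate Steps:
V = -417
M = 139 (M = -⅓*(-417) = 139)
(-1)³*M = (-1)³*139 = -1*139 = -139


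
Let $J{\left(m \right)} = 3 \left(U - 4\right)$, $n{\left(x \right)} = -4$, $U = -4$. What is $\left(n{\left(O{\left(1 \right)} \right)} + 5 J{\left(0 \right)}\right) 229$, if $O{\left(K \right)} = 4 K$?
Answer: $-28396$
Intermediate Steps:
$J{\left(m \right)} = -24$ ($J{\left(m \right)} = 3 \left(-4 - 4\right) = 3 \left(-8\right) = -24$)
$\left(n{\left(O{\left(1 \right)} \right)} + 5 J{\left(0 \right)}\right) 229 = \left(-4 + 5 \left(-24\right)\right) 229 = \left(-4 - 120\right) 229 = \left(-124\right) 229 = -28396$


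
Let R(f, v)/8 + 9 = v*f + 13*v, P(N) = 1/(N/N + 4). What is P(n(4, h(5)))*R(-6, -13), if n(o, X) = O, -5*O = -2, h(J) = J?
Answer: -160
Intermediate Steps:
O = ⅖ (O = -⅕*(-2) = ⅖ ≈ 0.40000)
n(o, X) = ⅖
P(N) = ⅕ (P(N) = 1/(1 + 4) = 1/5 = ⅕)
R(f, v) = -72 + 104*v + 8*f*v (R(f, v) = -72 + 8*(v*f + 13*v) = -72 + 8*(f*v + 13*v) = -72 + 8*(13*v + f*v) = -72 + (104*v + 8*f*v) = -72 + 104*v + 8*f*v)
P(n(4, h(5)))*R(-6, -13) = (-72 + 104*(-13) + 8*(-6)*(-13))/5 = (-72 - 1352 + 624)/5 = (⅕)*(-800) = -160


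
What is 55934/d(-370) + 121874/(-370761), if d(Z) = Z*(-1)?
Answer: 10346526197/68590785 ≈ 150.84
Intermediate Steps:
d(Z) = -Z
55934/d(-370) + 121874/(-370761) = 55934/((-1*(-370))) + 121874/(-370761) = 55934/370 + 121874*(-1/370761) = 55934*(1/370) - 121874/370761 = 27967/185 - 121874/370761 = 10346526197/68590785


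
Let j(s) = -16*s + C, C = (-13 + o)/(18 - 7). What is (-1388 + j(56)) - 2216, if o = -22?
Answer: -49535/11 ≈ -4503.2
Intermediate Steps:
C = -35/11 (C = (-13 - 22)/(18 - 7) = -35/11 ≈ -3.1818)
j(s) = -35/11 - 16*s (j(s) = -16*s - 35/11 = -35/11 - 16*s)
(-1388 + j(56)) - 2216 = (-1388 + (-35/11 - 16*56)) - 2216 = (-1388 + (-35/11 - 896)) - 2216 = (-1388 - 9891/11) - 2216 = -25159/11 - 2216 = -49535/11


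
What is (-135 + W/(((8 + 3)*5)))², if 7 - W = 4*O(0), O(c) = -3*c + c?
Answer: 55026724/3025 ≈ 18191.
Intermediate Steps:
O(c) = -2*c
W = 7 (W = 7 - 4*(-2*0) = 7 - 4*0 = 7 - 1*0 = 7 + 0 = 7)
(-135 + W/(((8 + 3)*5)))² = (-135 + 7/(((8 + 3)*5)))² = (-135 + 7/((11*5)))² = (-135 + 7/55)² = (-7418/55)² = 55026724/3025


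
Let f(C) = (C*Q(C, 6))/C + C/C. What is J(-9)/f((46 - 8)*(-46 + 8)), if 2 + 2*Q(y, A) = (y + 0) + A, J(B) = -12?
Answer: 12/719 ≈ 0.016690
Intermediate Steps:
Q(y, A) = -1 + A/2 + y/2 (Q(y, A) = -1 + ((y + 0) + A)/2 = -1 + (y + A)/2 = -1 + (A + y)/2 = -1 + (A/2 + y/2) = -1 + A/2 + y/2)
f(C) = 3 + C/2 (f(C) = (C*(-1 + (1/2)*6 + C/2))/C + C/C = (C*(-1 + 3 + C/2))/C + 1 = (C*(2 + C/2))/C + 1 = (2 + C/2) + 1 = 3 + C/2)
J(-9)/f((46 - 8)*(-46 + 8)) = -12/(3 + ((46 - 8)*(-46 + 8))/2) = -12/(3 + (38*(-38))/2) = -12/(3 + (1/2)*(-1444)) = -12/(3 - 722) = -12/(-719) = -12*(-1/719) = 12/719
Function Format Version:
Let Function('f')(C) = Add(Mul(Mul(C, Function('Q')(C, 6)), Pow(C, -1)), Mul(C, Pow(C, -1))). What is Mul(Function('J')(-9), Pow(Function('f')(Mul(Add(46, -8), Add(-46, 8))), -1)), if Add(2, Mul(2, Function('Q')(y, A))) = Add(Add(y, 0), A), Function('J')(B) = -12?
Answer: Rational(12, 719) ≈ 0.016690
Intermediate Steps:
Function('Q')(y, A) = Add(-1, Mul(Rational(1, 2), A), Mul(Rational(1, 2), y)) (Function('Q')(y, A) = Add(-1, Mul(Rational(1, 2), Add(Add(y, 0), A))) = Add(-1, Mul(Rational(1, 2), Add(y, A))) = Add(-1, Mul(Rational(1, 2), Add(A, y))) = Add(-1, Add(Mul(Rational(1, 2), A), Mul(Rational(1, 2), y))) = Add(-1, Mul(Rational(1, 2), A), Mul(Rational(1, 2), y)))
Function('f')(C) = Add(3, Mul(Rational(1, 2), C)) (Function('f')(C) = Add(Mul(Mul(C, Add(-1, Mul(Rational(1, 2), 6), Mul(Rational(1, 2), C))), Pow(C, -1)), Mul(C, Pow(C, -1))) = Add(Mul(Mul(C, Add(-1, 3, Mul(Rational(1, 2), C))), Pow(C, -1)), 1) = Add(Mul(Mul(C, Add(2, Mul(Rational(1, 2), C))), Pow(C, -1)), 1) = Add(Add(2, Mul(Rational(1, 2), C)), 1) = Add(3, Mul(Rational(1, 2), C)))
Mul(Function('J')(-9), Pow(Function('f')(Mul(Add(46, -8), Add(-46, 8))), -1)) = Mul(-12, Pow(Add(3, Mul(Rational(1, 2), Mul(Add(46, -8), Add(-46, 8)))), -1)) = Mul(-12, Pow(Add(3, Mul(Rational(1, 2), Mul(38, -38))), -1)) = Mul(-12, Pow(Add(3, Mul(Rational(1, 2), -1444)), -1)) = Mul(-12, Pow(Add(3, -722), -1)) = Mul(-12, Pow(-719, -1)) = Mul(-12, Rational(-1, 719)) = Rational(12, 719)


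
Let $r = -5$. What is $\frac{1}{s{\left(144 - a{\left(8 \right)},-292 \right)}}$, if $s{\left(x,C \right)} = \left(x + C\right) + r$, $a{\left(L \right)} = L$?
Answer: $- \frac{1}{161} \approx -0.0062112$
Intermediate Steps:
$s{\left(x,C \right)} = -5 + C + x$ ($s{\left(x,C \right)} = \left(x + C\right) - 5 = \left(C + x\right) - 5 = -5 + C + x$)
$\frac{1}{s{\left(144 - a{\left(8 \right)},-292 \right)}} = \frac{1}{-5 - 292 + \left(144 - 8\right)} = \frac{1}{-5 - 292 + 136} = \frac{1}{-161} = - \frac{1}{161}$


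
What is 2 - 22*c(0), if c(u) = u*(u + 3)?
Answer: 2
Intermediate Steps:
c(u) = u*(3 + u)
2 - 22*c(0) = 2 - 0*(3 + 0) = 2 - 0*3 = 2 - 22*0 = 2 + 0 = 2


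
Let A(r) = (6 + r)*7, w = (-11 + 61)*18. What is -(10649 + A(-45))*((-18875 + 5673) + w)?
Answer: 127645552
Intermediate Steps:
w = 900 (w = 50*18 = 900)
A(r) = 42 + 7*r
-(10649 + A(-45))*((-18875 + 5673) + w) = -(10649 + (42 + 7*(-45)))*((-18875 + 5673) + 900) = -(10649 + (42 - 315))*(-13202 + 900) = -(10649 - 273)*(-12302) = -10376*(-12302) = -1*(-127645552) = 127645552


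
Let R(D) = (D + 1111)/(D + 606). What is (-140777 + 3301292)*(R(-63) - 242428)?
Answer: -138680612732780/181 ≈ -7.6619e+11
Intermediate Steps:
R(D) = (1111 + D)/(606 + D)
(-140777 + 3301292)*(R(-63) - 242428) = (-140777 + 3301292)*((1111 - 63)/(606 - 63) - 242428) = 3160515*(1048/543 - 242428) = 3160515*(-131637356/543) = -138680612732780/181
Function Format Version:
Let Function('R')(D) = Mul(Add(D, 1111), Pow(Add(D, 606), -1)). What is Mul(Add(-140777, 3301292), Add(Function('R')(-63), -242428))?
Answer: Rational(-138680612732780, 181) ≈ -7.6619e+11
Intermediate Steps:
Function('R')(D) = Mul(Pow(Add(606, D), -1), Add(1111, D)) (Function('R')(D) = Mul(Add(1111, D), Pow(Add(606, D), -1)) = Mul(Pow(Add(606, D), -1), Add(1111, D)))
Mul(Add(-140777, 3301292), Add(Function('R')(-63), -242428)) = Mul(Add(-140777, 3301292), Add(Mul(Pow(Add(606, -63), -1), Add(1111, -63)), -242428)) = Mul(3160515, Add(Mul(Pow(543, -1), 1048), -242428)) = Mul(3160515, Add(Mul(Rational(1, 543), 1048), -242428)) = Mul(3160515, Add(Rational(1048, 543), -242428)) = Mul(3160515, Rational(-131637356, 543)) = Rational(-138680612732780, 181)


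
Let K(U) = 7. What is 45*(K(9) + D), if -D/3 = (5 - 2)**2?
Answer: -900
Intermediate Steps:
D = -27 (D = -3*(5 - 2)**2 = -3*3**2 = -3*9 = -27)
45*(K(9) + D) = 45*(7 - 27) = 45*(-20) = -900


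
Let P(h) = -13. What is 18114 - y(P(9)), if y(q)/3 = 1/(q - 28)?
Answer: 742677/41 ≈ 18114.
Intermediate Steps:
y(q) = 3/(-28 + q) (y(q) = 3/(q - 28) = 3/(-28 + q))
18114 - y(P(9)) = 18114 - 3/(-28 - 13) = 18114 - 3/(-41) = 18114 - 3*(-1)/41 = 18114 - 1*(-3/41) = 18114 + 3/41 = 742677/41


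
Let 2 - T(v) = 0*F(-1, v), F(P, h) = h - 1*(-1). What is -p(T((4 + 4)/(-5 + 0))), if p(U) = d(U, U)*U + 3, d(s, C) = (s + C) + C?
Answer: -15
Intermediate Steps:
F(P, h) = 1 + h (F(P, h) = h + 1 = 1 + h)
T(v) = 2 (T(v) = 2 - 0*(1 + v) = 2 - 1*0 = 2 + 0 = 2)
d(s, C) = s + 2*C (d(s, C) = (C + s) + C = s + 2*C)
p(U) = 3 + 3*U² (p(U) = (U + 2*U)*U + 3 = (3*U)*U + 3 = 3*U² + 3 = 3 + 3*U²)
-p(T((4 + 4)/(-5 + 0))) = -(3 + 3*2²) = -(3 + 3*4) = -(3 + 12) = -1*15 = -15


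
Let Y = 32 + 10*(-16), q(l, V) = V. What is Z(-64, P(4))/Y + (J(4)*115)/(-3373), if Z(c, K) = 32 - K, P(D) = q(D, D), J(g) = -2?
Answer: -16251/107936 ≈ -0.15056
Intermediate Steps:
P(D) = D
Y = -128 (Y = 32 - 160 = -128)
Z(-64, P(4))/Y + (J(4)*115)/(-3373) = (32 - 1*4)/(-128) - 2*115/(-3373) = (32 - 4)*(-1/128) - 230*(-1/3373) = 28*(-1/128) + 230/3373 = -7/32 + 230/3373 = -16251/107936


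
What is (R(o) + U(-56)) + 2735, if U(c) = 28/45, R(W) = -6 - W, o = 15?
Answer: 122158/45 ≈ 2714.6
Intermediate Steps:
U(c) = 28/45 (U(c) = 28*(1/45) = 28/45)
(R(o) + U(-56)) + 2735 = ((-6 - 1*15) + 28/45) + 2735 = ((-6 - 15) + 28/45) + 2735 = (-21 + 28/45) + 2735 = -917/45 + 2735 = 122158/45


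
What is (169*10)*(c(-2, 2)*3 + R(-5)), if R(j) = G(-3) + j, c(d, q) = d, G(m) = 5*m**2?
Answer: 57460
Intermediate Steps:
R(j) = 45 + j (R(j) = 5*(-3)**2 + j = 5*9 + j = 45 + j)
(169*10)*(c(-2, 2)*3 + R(-5)) = (169*10)*(-2*3 + (45 - 5)) = 1690*(-6 + 40) = 1690*34 = 57460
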